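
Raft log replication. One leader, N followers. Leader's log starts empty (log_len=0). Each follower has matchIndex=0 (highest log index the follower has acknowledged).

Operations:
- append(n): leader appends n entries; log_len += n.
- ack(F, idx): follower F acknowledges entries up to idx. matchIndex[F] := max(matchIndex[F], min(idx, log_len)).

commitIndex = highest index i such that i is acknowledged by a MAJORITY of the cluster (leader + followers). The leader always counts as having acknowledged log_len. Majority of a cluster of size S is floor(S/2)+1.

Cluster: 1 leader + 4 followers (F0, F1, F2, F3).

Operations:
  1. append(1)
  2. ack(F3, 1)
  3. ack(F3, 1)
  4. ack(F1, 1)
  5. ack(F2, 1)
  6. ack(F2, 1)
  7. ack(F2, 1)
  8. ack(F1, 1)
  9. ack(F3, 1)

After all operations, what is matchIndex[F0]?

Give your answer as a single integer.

Op 1: append 1 -> log_len=1
Op 2: F3 acks idx 1 -> match: F0=0 F1=0 F2=0 F3=1; commitIndex=0
Op 3: F3 acks idx 1 -> match: F0=0 F1=0 F2=0 F3=1; commitIndex=0
Op 4: F1 acks idx 1 -> match: F0=0 F1=1 F2=0 F3=1; commitIndex=1
Op 5: F2 acks idx 1 -> match: F0=0 F1=1 F2=1 F3=1; commitIndex=1
Op 6: F2 acks idx 1 -> match: F0=0 F1=1 F2=1 F3=1; commitIndex=1
Op 7: F2 acks idx 1 -> match: F0=0 F1=1 F2=1 F3=1; commitIndex=1
Op 8: F1 acks idx 1 -> match: F0=0 F1=1 F2=1 F3=1; commitIndex=1
Op 9: F3 acks idx 1 -> match: F0=0 F1=1 F2=1 F3=1; commitIndex=1

Answer: 0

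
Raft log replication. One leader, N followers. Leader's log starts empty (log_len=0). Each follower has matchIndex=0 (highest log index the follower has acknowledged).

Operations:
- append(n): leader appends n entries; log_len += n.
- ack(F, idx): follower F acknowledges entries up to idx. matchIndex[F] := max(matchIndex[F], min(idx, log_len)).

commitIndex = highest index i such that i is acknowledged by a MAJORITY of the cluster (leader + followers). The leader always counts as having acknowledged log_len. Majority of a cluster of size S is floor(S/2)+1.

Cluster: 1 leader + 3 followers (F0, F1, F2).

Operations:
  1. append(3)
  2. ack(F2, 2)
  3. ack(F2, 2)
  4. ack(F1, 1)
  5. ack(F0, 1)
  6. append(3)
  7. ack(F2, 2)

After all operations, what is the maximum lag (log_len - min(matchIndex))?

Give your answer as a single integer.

Op 1: append 3 -> log_len=3
Op 2: F2 acks idx 2 -> match: F0=0 F1=0 F2=2; commitIndex=0
Op 3: F2 acks idx 2 -> match: F0=0 F1=0 F2=2; commitIndex=0
Op 4: F1 acks idx 1 -> match: F0=0 F1=1 F2=2; commitIndex=1
Op 5: F0 acks idx 1 -> match: F0=1 F1=1 F2=2; commitIndex=1
Op 6: append 3 -> log_len=6
Op 7: F2 acks idx 2 -> match: F0=1 F1=1 F2=2; commitIndex=1

Answer: 5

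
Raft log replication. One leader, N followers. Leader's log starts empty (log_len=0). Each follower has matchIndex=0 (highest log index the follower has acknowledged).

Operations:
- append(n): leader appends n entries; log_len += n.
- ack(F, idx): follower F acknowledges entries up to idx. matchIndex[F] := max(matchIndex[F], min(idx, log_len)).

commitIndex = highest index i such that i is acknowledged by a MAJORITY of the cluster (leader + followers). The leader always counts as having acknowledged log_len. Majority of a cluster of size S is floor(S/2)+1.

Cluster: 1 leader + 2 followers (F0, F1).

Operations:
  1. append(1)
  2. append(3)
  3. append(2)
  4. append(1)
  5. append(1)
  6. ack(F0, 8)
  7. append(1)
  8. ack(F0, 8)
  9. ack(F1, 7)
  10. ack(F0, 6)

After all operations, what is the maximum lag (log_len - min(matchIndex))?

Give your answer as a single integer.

Op 1: append 1 -> log_len=1
Op 2: append 3 -> log_len=4
Op 3: append 2 -> log_len=6
Op 4: append 1 -> log_len=7
Op 5: append 1 -> log_len=8
Op 6: F0 acks idx 8 -> match: F0=8 F1=0; commitIndex=8
Op 7: append 1 -> log_len=9
Op 8: F0 acks idx 8 -> match: F0=8 F1=0; commitIndex=8
Op 9: F1 acks idx 7 -> match: F0=8 F1=7; commitIndex=8
Op 10: F0 acks idx 6 -> match: F0=8 F1=7; commitIndex=8

Answer: 2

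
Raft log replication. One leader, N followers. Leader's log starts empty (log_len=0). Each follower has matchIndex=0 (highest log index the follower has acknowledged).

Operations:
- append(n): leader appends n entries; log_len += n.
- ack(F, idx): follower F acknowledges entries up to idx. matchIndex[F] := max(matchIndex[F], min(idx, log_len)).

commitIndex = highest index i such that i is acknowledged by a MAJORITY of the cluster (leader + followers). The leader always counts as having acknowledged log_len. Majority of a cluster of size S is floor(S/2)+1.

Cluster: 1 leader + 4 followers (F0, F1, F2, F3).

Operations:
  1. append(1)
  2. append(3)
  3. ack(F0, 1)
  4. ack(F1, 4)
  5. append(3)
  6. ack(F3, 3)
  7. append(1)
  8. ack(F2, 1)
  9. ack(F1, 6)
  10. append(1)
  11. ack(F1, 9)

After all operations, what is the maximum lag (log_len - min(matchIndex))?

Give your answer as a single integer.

Op 1: append 1 -> log_len=1
Op 2: append 3 -> log_len=4
Op 3: F0 acks idx 1 -> match: F0=1 F1=0 F2=0 F3=0; commitIndex=0
Op 4: F1 acks idx 4 -> match: F0=1 F1=4 F2=0 F3=0; commitIndex=1
Op 5: append 3 -> log_len=7
Op 6: F3 acks idx 3 -> match: F0=1 F1=4 F2=0 F3=3; commitIndex=3
Op 7: append 1 -> log_len=8
Op 8: F2 acks idx 1 -> match: F0=1 F1=4 F2=1 F3=3; commitIndex=3
Op 9: F1 acks idx 6 -> match: F0=1 F1=6 F2=1 F3=3; commitIndex=3
Op 10: append 1 -> log_len=9
Op 11: F1 acks idx 9 -> match: F0=1 F1=9 F2=1 F3=3; commitIndex=3

Answer: 8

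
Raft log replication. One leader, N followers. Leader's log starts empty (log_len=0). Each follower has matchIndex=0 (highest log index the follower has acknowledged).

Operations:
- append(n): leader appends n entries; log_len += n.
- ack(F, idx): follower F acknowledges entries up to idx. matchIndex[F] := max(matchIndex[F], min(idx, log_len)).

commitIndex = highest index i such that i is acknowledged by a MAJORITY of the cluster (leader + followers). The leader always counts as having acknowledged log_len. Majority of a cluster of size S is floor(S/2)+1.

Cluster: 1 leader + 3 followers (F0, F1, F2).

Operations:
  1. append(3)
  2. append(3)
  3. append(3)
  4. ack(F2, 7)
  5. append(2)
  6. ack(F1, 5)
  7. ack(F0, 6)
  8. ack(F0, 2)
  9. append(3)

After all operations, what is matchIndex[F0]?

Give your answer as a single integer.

Op 1: append 3 -> log_len=3
Op 2: append 3 -> log_len=6
Op 3: append 3 -> log_len=9
Op 4: F2 acks idx 7 -> match: F0=0 F1=0 F2=7; commitIndex=0
Op 5: append 2 -> log_len=11
Op 6: F1 acks idx 5 -> match: F0=0 F1=5 F2=7; commitIndex=5
Op 7: F0 acks idx 6 -> match: F0=6 F1=5 F2=7; commitIndex=6
Op 8: F0 acks idx 2 -> match: F0=6 F1=5 F2=7; commitIndex=6
Op 9: append 3 -> log_len=14

Answer: 6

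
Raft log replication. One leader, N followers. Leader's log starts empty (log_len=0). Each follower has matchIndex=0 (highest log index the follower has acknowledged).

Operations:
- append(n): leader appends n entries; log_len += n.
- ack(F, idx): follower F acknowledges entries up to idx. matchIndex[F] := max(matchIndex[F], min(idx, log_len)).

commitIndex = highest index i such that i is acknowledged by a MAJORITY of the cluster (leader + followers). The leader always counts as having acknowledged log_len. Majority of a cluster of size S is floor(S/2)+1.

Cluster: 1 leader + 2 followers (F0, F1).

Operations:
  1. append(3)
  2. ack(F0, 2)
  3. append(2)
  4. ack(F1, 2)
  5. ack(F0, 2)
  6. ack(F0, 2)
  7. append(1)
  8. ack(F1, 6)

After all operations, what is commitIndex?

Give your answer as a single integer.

Answer: 6

Derivation:
Op 1: append 3 -> log_len=3
Op 2: F0 acks idx 2 -> match: F0=2 F1=0; commitIndex=2
Op 3: append 2 -> log_len=5
Op 4: F1 acks idx 2 -> match: F0=2 F1=2; commitIndex=2
Op 5: F0 acks idx 2 -> match: F0=2 F1=2; commitIndex=2
Op 6: F0 acks idx 2 -> match: F0=2 F1=2; commitIndex=2
Op 7: append 1 -> log_len=6
Op 8: F1 acks idx 6 -> match: F0=2 F1=6; commitIndex=6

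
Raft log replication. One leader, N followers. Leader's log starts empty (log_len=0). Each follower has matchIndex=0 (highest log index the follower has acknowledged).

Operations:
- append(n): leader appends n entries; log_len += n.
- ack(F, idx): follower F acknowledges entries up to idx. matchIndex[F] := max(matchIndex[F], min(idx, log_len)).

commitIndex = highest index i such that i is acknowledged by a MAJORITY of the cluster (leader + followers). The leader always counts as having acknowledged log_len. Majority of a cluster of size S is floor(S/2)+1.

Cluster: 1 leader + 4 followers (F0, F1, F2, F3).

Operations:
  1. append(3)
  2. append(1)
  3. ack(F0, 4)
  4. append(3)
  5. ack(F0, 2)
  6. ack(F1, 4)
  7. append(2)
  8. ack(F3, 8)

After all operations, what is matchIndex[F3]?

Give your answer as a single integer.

Op 1: append 3 -> log_len=3
Op 2: append 1 -> log_len=4
Op 3: F0 acks idx 4 -> match: F0=4 F1=0 F2=0 F3=0; commitIndex=0
Op 4: append 3 -> log_len=7
Op 5: F0 acks idx 2 -> match: F0=4 F1=0 F2=0 F3=0; commitIndex=0
Op 6: F1 acks idx 4 -> match: F0=4 F1=4 F2=0 F3=0; commitIndex=4
Op 7: append 2 -> log_len=9
Op 8: F3 acks idx 8 -> match: F0=4 F1=4 F2=0 F3=8; commitIndex=4

Answer: 8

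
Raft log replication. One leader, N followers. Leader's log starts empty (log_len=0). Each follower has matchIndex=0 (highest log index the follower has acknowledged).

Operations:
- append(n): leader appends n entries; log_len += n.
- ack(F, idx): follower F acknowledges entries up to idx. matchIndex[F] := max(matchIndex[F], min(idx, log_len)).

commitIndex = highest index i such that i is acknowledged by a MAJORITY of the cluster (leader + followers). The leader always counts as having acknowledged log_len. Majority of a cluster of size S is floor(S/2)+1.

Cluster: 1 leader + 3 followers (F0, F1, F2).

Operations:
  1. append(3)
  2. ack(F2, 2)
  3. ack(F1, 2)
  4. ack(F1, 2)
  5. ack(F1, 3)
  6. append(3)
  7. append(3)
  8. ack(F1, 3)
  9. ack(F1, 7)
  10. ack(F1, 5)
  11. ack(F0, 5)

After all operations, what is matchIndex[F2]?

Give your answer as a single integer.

Answer: 2

Derivation:
Op 1: append 3 -> log_len=3
Op 2: F2 acks idx 2 -> match: F0=0 F1=0 F2=2; commitIndex=0
Op 3: F1 acks idx 2 -> match: F0=0 F1=2 F2=2; commitIndex=2
Op 4: F1 acks idx 2 -> match: F0=0 F1=2 F2=2; commitIndex=2
Op 5: F1 acks idx 3 -> match: F0=0 F1=3 F2=2; commitIndex=2
Op 6: append 3 -> log_len=6
Op 7: append 3 -> log_len=9
Op 8: F1 acks idx 3 -> match: F0=0 F1=3 F2=2; commitIndex=2
Op 9: F1 acks idx 7 -> match: F0=0 F1=7 F2=2; commitIndex=2
Op 10: F1 acks idx 5 -> match: F0=0 F1=7 F2=2; commitIndex=2
Op 11: F0 acks idx 5 -> match: F0=5 F1=7 F2=2; commitIndex=5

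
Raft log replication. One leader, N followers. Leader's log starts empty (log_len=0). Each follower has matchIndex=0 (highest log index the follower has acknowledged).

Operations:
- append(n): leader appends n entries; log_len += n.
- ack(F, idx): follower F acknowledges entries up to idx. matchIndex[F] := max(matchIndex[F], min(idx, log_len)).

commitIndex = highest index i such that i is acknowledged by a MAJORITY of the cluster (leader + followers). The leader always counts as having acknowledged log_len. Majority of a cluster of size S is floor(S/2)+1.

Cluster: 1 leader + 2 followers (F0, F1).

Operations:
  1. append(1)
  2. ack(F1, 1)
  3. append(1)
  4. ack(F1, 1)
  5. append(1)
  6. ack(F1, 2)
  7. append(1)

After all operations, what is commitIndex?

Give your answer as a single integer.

Op 1: append 1 -> log_len=1
Op 2: F1 acks idx 1 -> match: F0=0 F1=1; commitIndex=1
Op 3: append 1 -> log_len=2
Op 4: F1 acks idx 1 -> match: F0=0 F1=1; commitIndex=1
Op 5: append 1 -> log_len=3
Op 6: F1 acks idx 2 -> match: F0=0 F1=2; commitIndex=2
Op 7: append 1 -> log_len=4

Answer: 2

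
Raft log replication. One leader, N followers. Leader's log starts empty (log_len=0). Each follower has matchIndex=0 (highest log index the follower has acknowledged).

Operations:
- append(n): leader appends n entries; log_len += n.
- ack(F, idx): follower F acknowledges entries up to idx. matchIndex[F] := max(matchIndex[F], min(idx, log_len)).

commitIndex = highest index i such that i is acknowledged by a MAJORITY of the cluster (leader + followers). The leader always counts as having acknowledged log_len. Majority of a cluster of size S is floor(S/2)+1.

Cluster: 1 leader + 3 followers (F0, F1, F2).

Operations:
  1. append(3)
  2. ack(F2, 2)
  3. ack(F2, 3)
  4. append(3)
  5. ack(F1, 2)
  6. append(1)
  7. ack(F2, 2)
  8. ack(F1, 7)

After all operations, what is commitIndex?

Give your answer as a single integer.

Answer: 3

Derivation:
Op 1: append 3 -> log_len=3
Op 2: F2 acks idx 2 -> match: F0=0 F1=0 F2=2; commitIndex=0
Op 3: F2 acks idx 3 -> match: F0=0 F1=0 F2=3; commitIndex=0
Op 4: append 3 -> log_len=6
Op 5: F1 acks idx 2 -> match: F0=0 F1=2 F2=3; commitIndex=2
Op 6: append 1 -> log_len=7
Op 7: F2 acks idx 2 -> match: F0=0 F1=2 F2=3; commitIndex=2
Op 8: F1 acks idx 7 -> match: F0=0 F1=7 F2=3; commitIndex=3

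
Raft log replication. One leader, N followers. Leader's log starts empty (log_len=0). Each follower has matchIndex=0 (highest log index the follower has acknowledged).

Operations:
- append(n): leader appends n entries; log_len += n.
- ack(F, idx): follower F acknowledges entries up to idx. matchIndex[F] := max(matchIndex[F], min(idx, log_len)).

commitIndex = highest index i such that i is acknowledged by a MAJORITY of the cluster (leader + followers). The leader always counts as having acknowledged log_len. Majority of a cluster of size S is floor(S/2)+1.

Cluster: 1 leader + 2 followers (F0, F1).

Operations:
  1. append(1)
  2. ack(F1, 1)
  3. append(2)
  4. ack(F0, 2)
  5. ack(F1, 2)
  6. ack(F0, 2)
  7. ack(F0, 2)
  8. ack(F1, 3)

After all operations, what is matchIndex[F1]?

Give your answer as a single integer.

Answer: 3

Derivation:
Op 1: append 1 -> log_len=1
Op 2: F1 acks idx 1 -> match: F0=0 F1=1; commitIndex=1
Op 3: append 2 -> log_len=3
Op 4: F0 acks idx 2 -> match: F0=2 F1=1; commitIndex=2
Op 5: F1 acks idx 2 -> match: F0=2 F1=2; commitIndex=2
Op 6: F0 acks idx 2 -> match: F0=2 F1=2; commitIndex=2
Op 7: F0 acks idx 2 -> match: F0=2 F1=2; commitIndex=2
Op 8: F1 acks idx 3 -> match: F0=2 F1=3; commitIndex=3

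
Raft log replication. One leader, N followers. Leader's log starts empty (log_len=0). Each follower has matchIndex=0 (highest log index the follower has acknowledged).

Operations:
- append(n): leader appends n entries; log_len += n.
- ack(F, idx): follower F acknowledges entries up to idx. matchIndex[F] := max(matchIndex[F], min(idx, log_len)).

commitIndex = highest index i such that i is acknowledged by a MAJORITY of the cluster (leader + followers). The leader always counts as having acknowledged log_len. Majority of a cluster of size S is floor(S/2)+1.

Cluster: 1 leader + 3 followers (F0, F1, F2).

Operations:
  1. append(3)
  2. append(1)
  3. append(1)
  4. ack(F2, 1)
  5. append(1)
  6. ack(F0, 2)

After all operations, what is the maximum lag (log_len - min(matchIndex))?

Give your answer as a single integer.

Answer: 6

Derivation:
Op 1: append 3 -> log_len=3
Op 2: append 1 -> log_len=4
Op 3: append 1 -> log_len=5
Op 4: F2 acks idx 1 -> match: F0=0 F1=0 F2=1; commitIndex=0
Op 5: append 1 -> log_len=6
Op 6: F0 acks idx 2 -> match: F0=2 F1=0 F2=1; commitIndex=1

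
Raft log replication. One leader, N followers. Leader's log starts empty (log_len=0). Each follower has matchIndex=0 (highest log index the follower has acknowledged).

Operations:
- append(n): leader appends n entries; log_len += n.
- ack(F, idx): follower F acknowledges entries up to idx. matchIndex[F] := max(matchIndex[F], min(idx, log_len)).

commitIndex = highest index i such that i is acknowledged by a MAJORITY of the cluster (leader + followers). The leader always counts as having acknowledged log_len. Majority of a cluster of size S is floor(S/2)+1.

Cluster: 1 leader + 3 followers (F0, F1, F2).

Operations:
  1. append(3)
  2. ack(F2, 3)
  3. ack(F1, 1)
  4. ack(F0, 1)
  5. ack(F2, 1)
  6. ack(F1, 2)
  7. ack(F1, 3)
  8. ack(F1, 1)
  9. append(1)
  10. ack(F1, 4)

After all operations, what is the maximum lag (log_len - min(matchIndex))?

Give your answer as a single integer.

Op 1: append 3 -> log_len=3
Op 2: F2 acks idx 3 -> match: F0=0 F1=0 F2=3; commitIndex=0
Op 3: F1 acks idx 1 -> match: F0=0 F1=1 F2=3; commitIndex=1
Op 4: F0 acks idx 1 -> match: F0=1 F1=1 F2=3; commitIndex=1
Op 5: F2 acks idx 1 -> match: F0=1 F1=1 F2=3; commitIndex=1
Op 6: F1 acks idx 2 -> match: F0=1 F1=2 F2=3; commitIndex=2
Op 7: F1 acks idx 3 -> match: F0=1 F1=3 F2=3; commitIndex=3
Op 8: F1 acks idx 1 -> match: F0=1 F1=3 F2=3; commitIndex=3
Op 9: append 1 -> log_len=4
Op 10: F1 acks idx 4 -> match: F0=1 F1=4 F2=3; commitIndex=3

Answer: 3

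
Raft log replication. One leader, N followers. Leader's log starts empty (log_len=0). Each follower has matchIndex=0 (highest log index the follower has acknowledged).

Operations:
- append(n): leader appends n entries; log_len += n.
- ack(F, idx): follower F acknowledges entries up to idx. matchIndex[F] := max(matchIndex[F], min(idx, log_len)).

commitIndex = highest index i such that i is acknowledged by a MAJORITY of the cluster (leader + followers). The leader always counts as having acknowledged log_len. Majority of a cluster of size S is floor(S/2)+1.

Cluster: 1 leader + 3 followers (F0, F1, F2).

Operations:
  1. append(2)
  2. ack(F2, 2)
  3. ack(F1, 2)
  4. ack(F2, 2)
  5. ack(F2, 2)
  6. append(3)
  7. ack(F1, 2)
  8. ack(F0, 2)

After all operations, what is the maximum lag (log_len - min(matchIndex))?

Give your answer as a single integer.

Answer: 3

Derivation:
Op 1: append 2 -> log_len=2
Op 2: F2 acks idx 2 -> match: F0=0 F1=0 F2=2; commitIndex=0
Op 3: F1 acks idx 2 -> match: F0=0 F1=2 F2=2; commitIndex=2
Op 4: F2 acks idx 2 -> match: F0=0 F1=2 F2=2; commitIndex=2
Op 5: F2 acks idx 2 -> match: F0=0 F1=2 F2=2; commitIndex=2
Op 6: append 3 -> log_len=5
Op 7: F1 acks idx 2 -> match: F0=0 F1=2 F2=2; commitIndex=2
Op 8: F0 acks idx 2 -> match: F0=2 F1=2 F2=2; commitIndex=2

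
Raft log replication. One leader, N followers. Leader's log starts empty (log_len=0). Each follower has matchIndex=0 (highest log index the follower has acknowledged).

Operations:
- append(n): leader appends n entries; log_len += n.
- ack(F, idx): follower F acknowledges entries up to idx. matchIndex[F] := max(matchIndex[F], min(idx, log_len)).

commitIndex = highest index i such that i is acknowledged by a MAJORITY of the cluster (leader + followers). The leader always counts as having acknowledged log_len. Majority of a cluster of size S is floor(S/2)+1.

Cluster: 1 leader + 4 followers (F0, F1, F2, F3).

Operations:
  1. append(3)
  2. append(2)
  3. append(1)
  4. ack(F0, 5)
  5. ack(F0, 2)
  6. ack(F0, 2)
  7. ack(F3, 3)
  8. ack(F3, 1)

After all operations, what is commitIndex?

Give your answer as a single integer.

Answer: 3

Derivation:
Op 1: append 3 -> log_len=3
Op 2: append 2 -> log_len=5
Op 3: append 1 -> log_len=6
Op 4: F0 acks idx 5 -> match: F0=5 F1=0 F2=0 F3=0; commitIndex=0
Op 5: F0 acks idx 2 -> match: F0=5 F1=0 F2=0 F3=0; commitIndex=0
Op 6: F0 acks idx 2 -> match: F0=5 F1=0 F2=0 F3=0; commitIndex=0
Op 7: F3 acks idx 3 -> match: F0=5 F1=0 F2=0 F3=3; commitIndex=3
Op 8: F3 acks idx 1 -> match: F0=5 F1=0 F2=0 F3=3; commitIndex=3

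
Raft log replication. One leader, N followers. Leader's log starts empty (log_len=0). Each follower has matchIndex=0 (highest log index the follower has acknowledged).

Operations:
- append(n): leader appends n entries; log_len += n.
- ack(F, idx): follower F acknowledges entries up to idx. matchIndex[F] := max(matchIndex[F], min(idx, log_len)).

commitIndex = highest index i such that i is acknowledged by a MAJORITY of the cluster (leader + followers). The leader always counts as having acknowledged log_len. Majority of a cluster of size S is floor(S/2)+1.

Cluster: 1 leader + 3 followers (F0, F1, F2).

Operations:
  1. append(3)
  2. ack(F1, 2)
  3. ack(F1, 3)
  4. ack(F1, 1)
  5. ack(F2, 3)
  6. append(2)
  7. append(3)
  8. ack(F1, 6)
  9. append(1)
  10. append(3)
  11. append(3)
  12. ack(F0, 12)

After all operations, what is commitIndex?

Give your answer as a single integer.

Op 1: append 3 -> log_len=3
Op 2: F1 acks idx 2 -> match: F0=0 F1=2 F2=0; commitIndex=0
Op 3: F1 acks idx 3 -> match: F0=0 F1=3 F2=0; commitIndex=0
Op 4: F1 acks idx 1 -> match: F0=0 F1=3 F2=0; commitIndex=0
Op 5: F2 acks idx 3 -> match: F0=0 F1=3 F2=3; commitIndex=3
Op 6: append 2 -> log_len=5
Op 7: append 3 -> log_len=8
Op 8: F1 acks idx 6 -> match: F0=0 F1=6 F2=3; commitIndex=3
Op 9: append 1 -> log_len=9
Op 10: append 3 -> log_len=12
Op 11: append 3 -> log_len=15
Op 12: F0 acks idx 12 -> match: F0=12 F1=6 F2=3; commitIndex=6

Answer: 6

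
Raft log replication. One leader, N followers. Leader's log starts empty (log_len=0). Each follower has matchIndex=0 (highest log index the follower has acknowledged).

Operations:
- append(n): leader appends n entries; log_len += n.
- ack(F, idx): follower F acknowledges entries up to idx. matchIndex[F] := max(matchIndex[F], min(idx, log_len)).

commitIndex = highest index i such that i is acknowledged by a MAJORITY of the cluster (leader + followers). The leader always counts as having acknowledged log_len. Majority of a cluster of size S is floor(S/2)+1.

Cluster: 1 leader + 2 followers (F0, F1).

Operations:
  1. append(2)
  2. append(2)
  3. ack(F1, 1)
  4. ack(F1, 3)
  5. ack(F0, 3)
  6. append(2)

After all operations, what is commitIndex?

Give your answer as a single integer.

Op 1: append 2 -> log_len=2
Op 2: append 2 -> log_len=4
Op 3: F1 acks idx 1 -> match: F0=0 F1=1; commitIndex=1
Op 4: F1 acks idx 3 -> match: F0=0 F1=3; commitIndex=3
Op 5: F0 acks idx 3 -> match: F0=3 F1=3; commitIndex=3
Op 6: append 2 -> log_len=6

Answer: 3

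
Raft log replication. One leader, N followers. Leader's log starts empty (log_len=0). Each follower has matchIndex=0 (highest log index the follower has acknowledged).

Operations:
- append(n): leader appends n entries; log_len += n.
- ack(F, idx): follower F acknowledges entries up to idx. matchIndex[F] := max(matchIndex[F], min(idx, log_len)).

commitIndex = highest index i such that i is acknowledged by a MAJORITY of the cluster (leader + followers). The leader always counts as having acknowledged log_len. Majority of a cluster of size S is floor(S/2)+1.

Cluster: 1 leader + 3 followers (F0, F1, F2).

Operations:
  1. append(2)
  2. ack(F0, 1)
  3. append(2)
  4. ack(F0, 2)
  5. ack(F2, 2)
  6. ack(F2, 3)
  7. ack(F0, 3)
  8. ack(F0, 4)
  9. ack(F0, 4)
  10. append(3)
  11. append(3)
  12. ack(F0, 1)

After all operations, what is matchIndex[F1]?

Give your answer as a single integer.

Answer: 0

Derivation:
Op 1: append 2 -> log_len=2
Op 2: F0 acks idx 1 -> match: F0=1 F1=0 F2=0; commitIndex=0
Op 3: append 2 -> log_len=4
Op 4: F0 acks idx 2 -> match: F0=2 F1=0 F2=0; commitIndex=0
Op 5: F2 acks idx 2 -> match: F0=2 F1=0 F2=2; commitIndex=2
Op 6: F2 acks idx 3 -> match: F0=2 F1=0 F2=3; commitIndex=2
Op 7: F0 acks idx 3 -> match: F0=3 F1=0 F2=3; commitIndex=3
Op 8: F0 acks idx 4 -> match: F0=4 F1=0 F2=3; commitIndex=3
Op 9: F0 acks idx 4 -> match: F0=4 F1=0 F2=3; commitIndex=3
Op 10: append 3 -> log_len=7
Op 11: append 3 -> log_len=10
Op 12: F0 acks idx 1 -> match: F0=4 F1=0 F2=3; commitIndex=3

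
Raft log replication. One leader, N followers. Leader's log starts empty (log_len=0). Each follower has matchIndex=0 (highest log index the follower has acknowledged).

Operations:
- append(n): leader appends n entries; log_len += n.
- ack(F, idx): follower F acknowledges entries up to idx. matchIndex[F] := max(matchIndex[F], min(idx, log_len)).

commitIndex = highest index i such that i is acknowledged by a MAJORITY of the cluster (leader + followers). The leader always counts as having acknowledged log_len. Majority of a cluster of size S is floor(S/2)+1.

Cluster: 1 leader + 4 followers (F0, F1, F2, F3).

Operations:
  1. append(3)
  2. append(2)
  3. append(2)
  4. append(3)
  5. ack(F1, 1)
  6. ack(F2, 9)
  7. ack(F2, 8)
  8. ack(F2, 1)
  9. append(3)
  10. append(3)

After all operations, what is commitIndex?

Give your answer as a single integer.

Answer: 1

Derivation:
Op 1: append 3 -> log_len=3
Op 2: append 2 -> log_len=5
Op 3: append 2 -> log_len=7
Op 4: append 3 -> log_len=10
Op 5: F1 acks idx 1 -> match: F0=0 F1=1 F2=0 F3=0; commitIndex=0
Op 6: F2 acks idx 9 -> match: F0=0 F1=1 F2=9 F3=0; commitIndex=1
Op 7: F2 acks idx 8 -> match: F0=0 F1=1 F2=9 F3=0; commitIndex=1
Op 8: F2 acks idx 1 -> match: F0=0 F1=1 F2=9 F3=0; commitIndex=1
Op 9: append 3 -> log_len=13
Op 10: append 3 -> log_len=16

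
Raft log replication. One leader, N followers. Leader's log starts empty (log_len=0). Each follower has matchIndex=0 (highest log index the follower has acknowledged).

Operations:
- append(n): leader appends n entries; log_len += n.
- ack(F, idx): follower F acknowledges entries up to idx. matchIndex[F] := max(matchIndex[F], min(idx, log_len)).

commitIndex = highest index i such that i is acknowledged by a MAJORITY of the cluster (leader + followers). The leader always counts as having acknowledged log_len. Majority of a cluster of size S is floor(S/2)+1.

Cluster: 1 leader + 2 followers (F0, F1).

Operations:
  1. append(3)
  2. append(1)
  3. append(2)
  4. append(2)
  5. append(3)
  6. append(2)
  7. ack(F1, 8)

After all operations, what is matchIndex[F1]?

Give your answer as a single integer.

Op 1: append 3 -> log_len=3
Op 2: append 1 -> log_len=4
Op 3: append 2 -> log_len=6
Op 4: append 2 -> log_len=8
Op 5: append 3 -> log_len=11
Op 6: append 2 -> log_len=13
Op 7: F1 acks idx 8 -> match: F0=0 F1=8; commitIndex=8

Answer: 8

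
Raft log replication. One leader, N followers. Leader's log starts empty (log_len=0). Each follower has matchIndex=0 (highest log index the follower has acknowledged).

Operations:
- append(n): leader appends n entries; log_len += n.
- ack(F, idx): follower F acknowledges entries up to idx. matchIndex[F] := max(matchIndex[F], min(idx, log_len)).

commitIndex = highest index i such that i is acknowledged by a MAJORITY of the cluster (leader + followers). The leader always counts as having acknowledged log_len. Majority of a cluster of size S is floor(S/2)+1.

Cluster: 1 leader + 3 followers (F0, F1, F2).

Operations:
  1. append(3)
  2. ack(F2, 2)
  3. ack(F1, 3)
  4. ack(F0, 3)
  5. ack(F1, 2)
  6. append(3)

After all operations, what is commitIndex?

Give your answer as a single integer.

Op 1: append 3 -> log_len=3
Op 2: F2 acks idx 2 -> match: F0=0 F1=0 F2=2; commitIndex=0
Op 3: F1 acks idx 3 -> match: F0=0 F1=3 F2=2; commitIndex=2
Op 4: F0 acks idx 3 -> match: F0=3 F1=3 F2=2; commitIndex=3
Op 5: F1 acks idx 2 -> match: F0=3 F1=3 F2=2; commitIndex=3
Op 6: append 3 -> log_len=6

Answer: 3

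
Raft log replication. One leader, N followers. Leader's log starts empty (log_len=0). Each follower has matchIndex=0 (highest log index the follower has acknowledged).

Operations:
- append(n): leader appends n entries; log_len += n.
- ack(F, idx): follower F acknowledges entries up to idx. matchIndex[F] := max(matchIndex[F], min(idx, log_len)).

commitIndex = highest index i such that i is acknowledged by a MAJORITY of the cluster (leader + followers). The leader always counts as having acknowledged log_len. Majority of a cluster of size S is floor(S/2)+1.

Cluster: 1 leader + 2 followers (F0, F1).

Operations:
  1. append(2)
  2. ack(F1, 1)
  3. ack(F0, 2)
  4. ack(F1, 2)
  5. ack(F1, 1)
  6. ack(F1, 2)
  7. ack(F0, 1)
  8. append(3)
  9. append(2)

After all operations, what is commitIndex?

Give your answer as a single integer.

Answer: 2

Derivation:
Op 1: append 2 -> log_len=2
Op 2: F1 acks idx 1 -> match: F0=0 F1=1; commitIndex=1
Op 3: F0 acks idx 2 -> match: F0=2 F1=1; commitIndex=2
Op 4: F1 acks idx 2 -> match: F0=2 F1=2; commitIndex=2
Op 5: F1 acks idx 1 -> match: F0=2 F1=2; commitIndex=2
Op 6: F1 acks idx 2 -> match: F0=2 F1=2; commitIndex=2
Op 7: F0 acks idx 1 -> match: F0=2 F1=2; commitIndex=2
Op 8: append 3 -> log_len=5
Op 9: append 2 -> log_len=7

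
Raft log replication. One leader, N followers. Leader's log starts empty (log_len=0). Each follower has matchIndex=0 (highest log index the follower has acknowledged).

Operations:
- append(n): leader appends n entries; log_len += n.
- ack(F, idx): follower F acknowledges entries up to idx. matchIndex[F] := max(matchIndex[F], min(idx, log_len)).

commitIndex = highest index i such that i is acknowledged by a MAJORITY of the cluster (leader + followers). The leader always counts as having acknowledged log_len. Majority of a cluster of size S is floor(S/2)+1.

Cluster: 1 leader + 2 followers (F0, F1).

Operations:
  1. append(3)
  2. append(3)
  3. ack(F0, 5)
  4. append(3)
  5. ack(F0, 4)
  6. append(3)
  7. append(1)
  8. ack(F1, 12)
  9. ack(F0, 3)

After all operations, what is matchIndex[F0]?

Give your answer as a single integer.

Answer: 5

Derivation:
Op 1: append 3 -> log_len=3
Op 2: append 3 -> log_len=6
Op 3: F0 acks idx 5 -> match: F0=5 F1=0; commitIndex=5
Op 4: append 3 -> log_len=9
Op 5: F0 acks idx 4 -> match: F0=5 F1=0; commitIndex=5
Op 6: append 3 -> log_len=12
Op 7: append 1 -> log_len=13
Op 8: F1 acks idx 12 -> match: F0=5 F1=12; commitIndex=12
Op 9: F0 acks idx 3 -> match: F0=5 F1=12; commitIndex=12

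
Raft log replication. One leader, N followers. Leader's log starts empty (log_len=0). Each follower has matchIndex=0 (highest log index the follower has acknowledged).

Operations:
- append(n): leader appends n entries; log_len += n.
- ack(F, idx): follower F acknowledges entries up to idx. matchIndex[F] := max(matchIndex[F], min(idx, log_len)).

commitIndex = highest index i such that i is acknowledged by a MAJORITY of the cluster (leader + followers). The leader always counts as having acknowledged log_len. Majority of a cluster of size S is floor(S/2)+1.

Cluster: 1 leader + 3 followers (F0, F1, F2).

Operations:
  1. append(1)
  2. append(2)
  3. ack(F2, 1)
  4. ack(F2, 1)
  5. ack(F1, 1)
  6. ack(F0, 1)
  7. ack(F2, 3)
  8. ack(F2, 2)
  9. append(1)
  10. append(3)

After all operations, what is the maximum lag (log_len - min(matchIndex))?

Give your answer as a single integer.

Op 1: append 1 -> log_len=1
Op 2: append 2 -> log_len=3
Op 3: F2 acks idx 1 -> match: F0=0 F1=0 F2=1; commitIndex=0
Op 4: F2 acks idx 1 -> match: F0=0 F1=0 F2=1; commitIndex=0
Op 5: F1 acks idx 1 -> match: F0=0 F1=1 F2=1; commitIndex=1
Op 6: F0 acks idx 1 -> match: F0=1 F1=1 F2=1; commitIndex=1
Op 7: F2 acks idx 3 -> match: F0=1 F1=1 F2=3; commitIndex=1
Op 8: F2 acks idx 2 -> match: F0=1 F1=1 F2=3; commitIndex=1
Op 9: append 1 -> log_len=4
Op 10: append 3 -> log_len=7

Answer: 6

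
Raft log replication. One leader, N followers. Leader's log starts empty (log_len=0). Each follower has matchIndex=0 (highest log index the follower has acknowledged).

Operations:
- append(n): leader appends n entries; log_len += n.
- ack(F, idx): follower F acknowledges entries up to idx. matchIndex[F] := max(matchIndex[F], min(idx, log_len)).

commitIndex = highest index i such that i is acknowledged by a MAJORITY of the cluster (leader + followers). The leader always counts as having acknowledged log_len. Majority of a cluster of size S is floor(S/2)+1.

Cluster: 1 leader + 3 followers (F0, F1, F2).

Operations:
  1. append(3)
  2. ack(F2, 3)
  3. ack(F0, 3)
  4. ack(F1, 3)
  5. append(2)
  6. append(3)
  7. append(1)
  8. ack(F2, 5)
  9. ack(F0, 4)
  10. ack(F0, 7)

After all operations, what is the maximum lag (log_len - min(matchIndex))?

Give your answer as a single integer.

Op 1: append 3 -> log_len=3
Op 2: F2 acks idx 3 -> match: F0=0 F1=0 F2=3; commitIndex=0
Op 3: F0 acks idx 3 -> match: F0=3 F1=0 F2=3; commitIndex=3
Op 4: F1 acks idx 3 -> match: F0=3 F1=3 F2=3; commitIndex=3
Op 5: append 2 -> log_len=5
Op 6: append 3 -> log_len=8
Op 7: append 1 -> log_len=9
Op 8: F2 acks idx 5 -> match: F0=3 F1=3 F2=5; commitIndex=3
Op 9: F0 acks idx 4 -> match: F0=4 F1=3 F2=5; commitIndex=4
Op 10: F0 acks idx 7 -> match: F0=7 F1=3 F2=5; commitIndex=5

Answer: 6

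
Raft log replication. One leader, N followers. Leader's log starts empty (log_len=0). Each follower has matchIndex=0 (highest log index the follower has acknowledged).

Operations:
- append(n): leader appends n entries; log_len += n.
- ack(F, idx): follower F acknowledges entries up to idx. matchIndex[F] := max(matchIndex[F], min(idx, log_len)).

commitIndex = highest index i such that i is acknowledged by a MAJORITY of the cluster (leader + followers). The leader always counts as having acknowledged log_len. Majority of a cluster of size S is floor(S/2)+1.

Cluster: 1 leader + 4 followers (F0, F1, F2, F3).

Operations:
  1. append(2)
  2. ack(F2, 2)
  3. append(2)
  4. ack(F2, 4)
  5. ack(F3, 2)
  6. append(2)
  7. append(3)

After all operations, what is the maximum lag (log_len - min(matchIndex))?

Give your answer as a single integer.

Answer: 9

Derivation:
Op 1: append 2 -> log_len=2
Op 2: F2 acks idx 2 -> match: F0=0 F1=0 F2=2 F3=0; commitIndex=0
Op 3: append 2 -> log_len=4
Op 4: F2 acks idx 4 -> match: F0=0 F1=0 F2=4 F3=0; commitIndex=0
Op 5: F3 acks idx 2 -> match: F0=0 F1=0 F2=4 F3=2; commitIndex=2
Op 6: append 2 -> log_len=6
Op 7: append 3 -> log_len=9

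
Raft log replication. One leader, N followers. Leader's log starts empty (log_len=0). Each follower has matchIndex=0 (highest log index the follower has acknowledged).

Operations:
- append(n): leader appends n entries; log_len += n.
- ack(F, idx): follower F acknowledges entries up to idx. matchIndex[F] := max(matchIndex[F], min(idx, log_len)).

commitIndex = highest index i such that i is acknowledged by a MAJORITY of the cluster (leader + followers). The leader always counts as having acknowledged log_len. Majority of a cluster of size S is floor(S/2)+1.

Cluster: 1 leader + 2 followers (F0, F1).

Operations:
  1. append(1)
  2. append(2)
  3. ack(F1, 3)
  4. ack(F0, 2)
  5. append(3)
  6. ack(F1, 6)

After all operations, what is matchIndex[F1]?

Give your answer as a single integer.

Answer: 6

Derivation:
Op 1: append 1 -> log_len=1
Op 2: append 2 -> log_len=3
Op 3: F1 acks idx 3 -> match: F0=0 F1=3; commitIndex=3
Op 4: F0 acks idx 2 -> match: F0=2 F1=3; commitIndex=3
Op 5: append 3 -> log_len=6
Op 6: F1 acks idx 6 -> match: F0=2 F1=6; commitIndex=6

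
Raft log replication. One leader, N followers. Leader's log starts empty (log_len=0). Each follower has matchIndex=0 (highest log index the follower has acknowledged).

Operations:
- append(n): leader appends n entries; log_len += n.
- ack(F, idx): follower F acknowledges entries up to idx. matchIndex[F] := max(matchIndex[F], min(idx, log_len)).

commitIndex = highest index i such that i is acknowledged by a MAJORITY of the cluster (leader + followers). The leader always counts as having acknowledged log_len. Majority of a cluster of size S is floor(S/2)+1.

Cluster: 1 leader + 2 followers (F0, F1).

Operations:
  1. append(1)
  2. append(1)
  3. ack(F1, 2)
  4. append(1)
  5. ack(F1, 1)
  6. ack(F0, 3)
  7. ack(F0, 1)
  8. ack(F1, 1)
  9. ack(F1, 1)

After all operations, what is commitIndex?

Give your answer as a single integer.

Op 1: append 1 -> log_len=1
Op 2: append 1 -> log_len=2
Op 3: F1 acks idx 2 -> match: F0=0 F1=2; commitIndex=2
Op 4: append 1 -> log_len=3
Op 5: F1 acks idx 1 -> match: F0=0 F1=2; commitIndex=2
Op 6: F0 acks idx 3 -> match: F0=3 F1=2; commitIndex=3
Op 7: F0 acks idx 1 -> match: F0=3 F1=2; commitIndex=3
Op 8: F1 acks idx 1 -> match: F0=3 F1=2; commitIndex=3
Op 9: F1 acks idx 1 -> match: F0=3 F1=2; commitIndex=3

Answer: 3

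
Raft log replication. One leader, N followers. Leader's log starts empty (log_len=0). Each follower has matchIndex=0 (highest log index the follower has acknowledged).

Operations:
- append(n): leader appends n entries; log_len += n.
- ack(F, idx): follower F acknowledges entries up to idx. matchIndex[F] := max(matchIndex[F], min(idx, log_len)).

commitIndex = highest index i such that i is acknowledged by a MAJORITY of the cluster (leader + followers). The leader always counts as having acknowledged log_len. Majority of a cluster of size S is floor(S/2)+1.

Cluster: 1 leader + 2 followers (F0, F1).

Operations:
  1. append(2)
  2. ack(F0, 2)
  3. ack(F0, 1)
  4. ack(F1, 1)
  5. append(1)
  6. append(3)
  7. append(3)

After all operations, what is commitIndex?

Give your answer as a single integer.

Op 1: append 2 -> log_len=2
Op 2: F0 acks idx 2 -> match: F0=2 F1=0; commitIndex=2
Op 3: F0 acks idx 1 -> match: F0=2 F1=0; commitIndex=2
Op 4: F1 acks idx 1 -> match: F0=2 F1=1; commitIndex=2
Op 5: append 1 -> log_len=3
Op 6: append 3 -> log_len=6
Op 7: append 3 -> log_len=9

Answer: 2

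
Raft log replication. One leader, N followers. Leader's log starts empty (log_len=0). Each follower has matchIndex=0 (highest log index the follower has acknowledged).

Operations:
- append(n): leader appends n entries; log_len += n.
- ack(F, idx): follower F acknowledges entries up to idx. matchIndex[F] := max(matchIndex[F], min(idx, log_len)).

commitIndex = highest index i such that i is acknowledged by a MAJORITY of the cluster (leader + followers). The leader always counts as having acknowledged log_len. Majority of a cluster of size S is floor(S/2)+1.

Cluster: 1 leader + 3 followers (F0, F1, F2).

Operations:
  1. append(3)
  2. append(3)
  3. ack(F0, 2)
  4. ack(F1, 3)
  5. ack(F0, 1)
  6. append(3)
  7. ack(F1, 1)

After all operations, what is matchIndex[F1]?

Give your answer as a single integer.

Answer: 3

Derivation:
Op 1: append 3 -> log_len=3
Op 2: append 3 -> log_len=6
Op 3: F0 acks idx 2 -> match: F0=2 F1=0 F2=0; commitIndex=0
Op 4: F1 acks idx 3 -> match: F0=2 F1=3 F2=0; commitIndex=2
Op 5: F0 acks idx 1 -> match: F0=2 F1=3 F2=0; commitIndex=2
Op 6: append 3 -> log_len=9
Op 7: F1 acks idx 1 -> match: F0=2 F1=3 F2=0; commitIndex=2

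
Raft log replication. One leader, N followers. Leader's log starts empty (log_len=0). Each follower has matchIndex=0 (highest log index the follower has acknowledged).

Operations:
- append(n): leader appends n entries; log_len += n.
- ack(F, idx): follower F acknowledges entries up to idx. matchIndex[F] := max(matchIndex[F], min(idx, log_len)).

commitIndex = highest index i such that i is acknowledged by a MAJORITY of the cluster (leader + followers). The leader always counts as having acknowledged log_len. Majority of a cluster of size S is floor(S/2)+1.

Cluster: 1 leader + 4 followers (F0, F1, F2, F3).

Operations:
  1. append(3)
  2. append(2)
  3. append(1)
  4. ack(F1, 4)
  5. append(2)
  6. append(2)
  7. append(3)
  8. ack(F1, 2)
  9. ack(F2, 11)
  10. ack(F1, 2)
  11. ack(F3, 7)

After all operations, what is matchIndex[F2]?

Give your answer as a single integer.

Op 1: append 3 -> log_len=3
Op 2: append 2 -> log_len=5
Op 3: append 1 -> log_len=6
Op 4: F1 acks idx 4 -> match: F0=0 F1=4 F2=0 F3=0; commitIndex=0
Op 5: append 2 -> log_len=8
Op 6: append 2 -> log_len=10
Op 7: append 3 -> log_len=13
Op 8: F1 acks idx 2 -> match: F0=0 F1=4 F2=0 F3=0; commitIndex=0
Op 9: F2 acks idx 11 -> match: F0=0 F1=4 F2=11 F3=0; commitIndex=4
Op 10: F1 acks idx 2 -> match: F0=0 F1=4 F2=11 F3=0; commitIndex=4
Op 11: F3 acks idx 7 -> match: F0=0 F1=4 F2=11 F3=7; commitIndex=7

Answer: 11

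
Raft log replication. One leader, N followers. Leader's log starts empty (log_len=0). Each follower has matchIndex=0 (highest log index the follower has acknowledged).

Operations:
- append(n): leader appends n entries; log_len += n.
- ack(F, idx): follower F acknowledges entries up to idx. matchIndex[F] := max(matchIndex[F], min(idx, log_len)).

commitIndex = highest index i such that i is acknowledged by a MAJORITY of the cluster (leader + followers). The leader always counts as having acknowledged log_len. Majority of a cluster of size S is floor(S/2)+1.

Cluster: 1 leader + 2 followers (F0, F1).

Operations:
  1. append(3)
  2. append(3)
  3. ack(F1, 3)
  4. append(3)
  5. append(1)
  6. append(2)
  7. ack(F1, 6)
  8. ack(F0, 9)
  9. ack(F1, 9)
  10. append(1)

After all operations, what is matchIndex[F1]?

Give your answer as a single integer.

Op 1: append 3 -> log_len=3
Op 2: append 3 -> log_len=6
Op 3: F1 acks idx 3 -> match: F0=0 F1=3; commitIndex=3
Op 4: append 3 -> log_len=9
Op 5: append 1 -> log_len=10
Op 6: append 2 -> log_len=12
Op 7: F1 acks idx 6 -> match: F0=0 F1=6; commitIndex=6
Op 8: F0 acks idx 9 -> match: F0=9 F1=6; commitIndex=9
Op 9: F1 acks idx 9 -> match: F0=9 F1=9; commitIndex=9
Op 10: append 1 -> log_len=13

Answer: 9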